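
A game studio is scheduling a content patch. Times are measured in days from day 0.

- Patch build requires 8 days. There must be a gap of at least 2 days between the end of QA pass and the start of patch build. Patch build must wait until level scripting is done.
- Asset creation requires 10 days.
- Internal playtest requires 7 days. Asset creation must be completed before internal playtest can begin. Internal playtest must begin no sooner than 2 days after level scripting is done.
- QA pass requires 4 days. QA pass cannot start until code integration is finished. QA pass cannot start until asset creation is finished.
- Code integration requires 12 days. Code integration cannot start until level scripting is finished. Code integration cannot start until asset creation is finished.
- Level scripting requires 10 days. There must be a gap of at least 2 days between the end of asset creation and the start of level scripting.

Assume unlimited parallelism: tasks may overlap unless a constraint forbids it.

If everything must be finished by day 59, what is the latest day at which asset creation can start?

11

Patch build has no dependents, so it just needs to finish by day 59. Starting by 59 − 8 = day 51 achieves that.
QA pass has to be done before patch build (must start by day 51, minus 2-day gap → day 49). That means finishing by day 49, i.e. starting by 49 − 4 = day 45.
Code integration has to be done before QA pass (must start by day 45). That means finishing by day 45, i.e. starting by 45 − 12 = day 33.
To finish by day 59, internal playtest (duration 7) must start no later than day 52.
Level scripting feeds code integration (must start by day 33); internal playtest (must start by day 52, minus 2-day gap → day 50); patch build (must start by day 51). Taking the minimum, level scripting must finish by day 33 and start by 33 − 10 = day 23.
Asset creation has several dependents: level scripting (must start by day 23, minus 2-day gap → day 21); code integration (must start by day 33); internal playtest (must start by day 52); QA pass (must start by day 45). The earliest of those limits is day 21, so asset creation must start by 21 − 10 = day 11.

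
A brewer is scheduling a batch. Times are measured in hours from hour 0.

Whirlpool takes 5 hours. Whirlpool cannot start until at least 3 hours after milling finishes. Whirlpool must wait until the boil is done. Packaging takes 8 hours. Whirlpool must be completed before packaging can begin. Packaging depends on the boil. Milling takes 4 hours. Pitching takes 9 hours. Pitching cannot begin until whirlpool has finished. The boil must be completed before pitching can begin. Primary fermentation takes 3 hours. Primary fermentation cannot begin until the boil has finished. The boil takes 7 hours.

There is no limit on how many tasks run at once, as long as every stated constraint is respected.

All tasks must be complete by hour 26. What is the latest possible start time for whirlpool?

12

Pitching must finish by hour 26; it takes 9 hours, so it must start by 26 − 9 = hour 17.
Nothing follows packaging; the deadline of hour 26 is its only limit. It must start by 26 − 8 = hour 18.
Whirlpool must finish in time for pitching (must start by hour 17); packaging (must start by hour 18). The tightest is hour 17, so whirlpool must start by 17 − 5 = hour 12.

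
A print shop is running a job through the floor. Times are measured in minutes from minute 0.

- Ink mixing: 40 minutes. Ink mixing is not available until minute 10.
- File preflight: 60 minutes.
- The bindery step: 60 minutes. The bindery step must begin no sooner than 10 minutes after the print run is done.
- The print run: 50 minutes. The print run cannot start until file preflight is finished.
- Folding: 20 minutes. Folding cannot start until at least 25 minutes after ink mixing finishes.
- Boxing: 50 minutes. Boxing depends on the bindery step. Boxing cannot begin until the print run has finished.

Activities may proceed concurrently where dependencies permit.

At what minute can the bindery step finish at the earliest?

File preflight can start immediately at minute 0; it finishes at minute 60.
The print run cannot begin until file preflight (finishes minute 60). It runs from minute 60 to 60 + 50 = minute 110.
The bindery step cannot begin until the print run (finishes minute 110, plus 10-minute gap → minute 120). It runs from minute 120 to 120 + 60 = minute 180.

180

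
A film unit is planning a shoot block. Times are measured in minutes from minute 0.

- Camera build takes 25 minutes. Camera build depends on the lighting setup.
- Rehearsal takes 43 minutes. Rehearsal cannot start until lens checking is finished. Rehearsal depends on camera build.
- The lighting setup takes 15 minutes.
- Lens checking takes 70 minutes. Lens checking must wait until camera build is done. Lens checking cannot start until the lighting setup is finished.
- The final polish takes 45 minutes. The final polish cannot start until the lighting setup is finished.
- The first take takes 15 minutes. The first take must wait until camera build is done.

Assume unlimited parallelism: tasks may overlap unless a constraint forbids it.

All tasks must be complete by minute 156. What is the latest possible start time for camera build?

Rehearsal must finish by minute 156; it takes 43 minutes, so it must start by 156 − 43 = minute 113.
Lens checking has to be done before rehearsal (must start by minute 113). That means finishing by minute 113, i.e. starting by 113 − 70 = minute 43.
The first take must finish by minute 156; it takes 15 minutes, so it must start by 156 − 15 = minute 141.
Camera build has several dependents: lens checking (must start by minute 43); rehearsal (must start by minute 113); the first take (must start by minute 141). The earliest of those limits is minute 43, so camera build must start by 43 − 25 = minute 18.

18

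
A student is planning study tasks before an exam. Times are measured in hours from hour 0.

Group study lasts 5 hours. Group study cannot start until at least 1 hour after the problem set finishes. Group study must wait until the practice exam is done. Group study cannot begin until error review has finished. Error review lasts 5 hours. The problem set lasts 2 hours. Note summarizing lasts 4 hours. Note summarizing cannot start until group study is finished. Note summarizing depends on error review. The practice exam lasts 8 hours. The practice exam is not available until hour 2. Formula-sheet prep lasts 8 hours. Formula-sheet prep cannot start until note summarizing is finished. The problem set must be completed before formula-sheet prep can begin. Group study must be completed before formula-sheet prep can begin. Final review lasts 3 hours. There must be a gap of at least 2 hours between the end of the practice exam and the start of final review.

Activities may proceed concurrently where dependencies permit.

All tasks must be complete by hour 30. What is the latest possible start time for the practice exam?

5

Formula-sheet prep must finish by hour 30; it takes 8 hours, so it must start by 30 − 8 = hour 22.
Note summarizing has to be done before formula-sheet prep (must start by hour 22). That means finishing by hour 22, i.e. starting by 22 − 4 = hour 18.
Group study must finish in time for note summarizing (must start by hour 18); formula-sheet prep (must start by hour 22). The tightest is hour 18, so group study must start by 18 − 5 = hour 13.
To finish by hour 30, final review (duration 3) must start no later than hour 27.
The practice exam has several dependents: group study (must start by hour 13); final review (must start by hour 27, minus 2-hour gap → hour 25). The earliest of those limits is hour 13, so the practice exam must start by 13 − 8 = hour 5.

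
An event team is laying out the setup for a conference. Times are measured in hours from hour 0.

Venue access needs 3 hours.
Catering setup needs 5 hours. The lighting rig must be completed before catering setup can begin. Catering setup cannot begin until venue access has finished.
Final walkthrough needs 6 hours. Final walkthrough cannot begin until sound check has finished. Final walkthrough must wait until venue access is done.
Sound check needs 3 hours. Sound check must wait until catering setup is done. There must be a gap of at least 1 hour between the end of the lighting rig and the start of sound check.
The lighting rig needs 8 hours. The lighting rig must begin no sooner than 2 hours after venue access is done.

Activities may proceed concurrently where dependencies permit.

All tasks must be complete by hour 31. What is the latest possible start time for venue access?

4

Final walkthrough has no dependents, so it just needs to finish by hour 31. Starting by 31 − 6 = hour 25 achieves that.
Sound check feeds into final walkthrough (must start by hour 25); so sound check must finish by hour 25 and therefore start by hour 22.
Since sound check (must start by hour 22) depends on it, catering setup must finish by hour 22. Backing off its 5-hour duration gives a latest start of hour 17.
The lighting rig feeds catering setup (must start by hour 17); sound check (must start by hour 22, minus 1-hour gap → hour 21). Taking the minimum, the lighting rig must finish by hour 17 and start by 17 − 8 = hour 9.
For venue access: the lighting rig (must start by hour 9, minus 2-hour gap → hour 7); catering setup (must start by hour 17); final walkthrough (must start by hour 25). The most restrictive is hour 7; with a 3-hour duration, venue access must start by hour 4.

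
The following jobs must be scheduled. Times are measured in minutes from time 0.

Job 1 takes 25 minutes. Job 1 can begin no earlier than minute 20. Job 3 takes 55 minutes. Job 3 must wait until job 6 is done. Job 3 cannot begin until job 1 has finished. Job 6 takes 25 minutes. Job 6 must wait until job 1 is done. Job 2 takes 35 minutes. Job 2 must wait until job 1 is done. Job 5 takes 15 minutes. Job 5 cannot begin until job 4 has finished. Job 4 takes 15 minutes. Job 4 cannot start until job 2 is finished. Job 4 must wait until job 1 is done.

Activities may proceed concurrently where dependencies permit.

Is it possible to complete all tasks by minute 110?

No

After its own release at minute 20, job 1 can start at minute 20 and finishes at minute 45.
After job 1 (finishes minute 45), job 6 can start at minute 45 and finishes at minute 70.
Job 3 cannot start until job 6 (finishes minute 70); job 1 (finishes minute 45). The controlling bound is minute 70, so job 3 finishes at 70 + 55 = minute 125.
Job 2 cannot begin until job 1 (finishes minute 45). It runs from minute 45 to 45 + 35 = minute 80.
Job 4 needs all of job 2 (finishes minute 80); job 1 (finishes minute 45). That puts its earliest start at minute 80; it finishes at 80 + 15 = minute 95.
Job 5 waits on job 4 (finishes minute 95), so it starts at minute 95 and finishes at 95 + 15 = minute 110.
The earliest everything can be done is minute 125, which is after the deadline of 110, so it is not possible.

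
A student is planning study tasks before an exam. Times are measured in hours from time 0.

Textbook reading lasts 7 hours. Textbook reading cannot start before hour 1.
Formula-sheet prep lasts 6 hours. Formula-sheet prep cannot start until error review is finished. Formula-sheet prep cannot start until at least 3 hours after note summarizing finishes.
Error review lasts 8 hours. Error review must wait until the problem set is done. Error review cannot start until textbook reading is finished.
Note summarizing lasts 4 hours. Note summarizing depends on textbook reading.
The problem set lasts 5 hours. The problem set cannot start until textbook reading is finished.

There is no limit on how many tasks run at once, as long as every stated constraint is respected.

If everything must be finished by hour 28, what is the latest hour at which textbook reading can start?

Nothing follows formula-sheet prep; the deadline of hour 28 is its only limit. It must start by 28 − 6 = hour 22.
Error review must finish before formula-sheet prep (must start by hour 22). With an 8-hour duration, error review must start by 22 − 8 = hour 14.
Since error review (must start by hour 14) depends on it, the problem set must finish by hour 14. Backing off its 5-hour duration gives a latest start of hour 9.
Note summarizing feeds into formula-sheet prep (must start by hour 22, minus 3-hour gap → hour 19); so note summarizing must finish by hour 19 and therefore start by hour 15.
Textbook reading feeds the problem set (must start by hour 9); error review (must start by hour 14); note summarizing (must start by hour 15). Taking the minimum, textbook reading must finish by hour 9 and start by 9 − 7 = hour 2.

2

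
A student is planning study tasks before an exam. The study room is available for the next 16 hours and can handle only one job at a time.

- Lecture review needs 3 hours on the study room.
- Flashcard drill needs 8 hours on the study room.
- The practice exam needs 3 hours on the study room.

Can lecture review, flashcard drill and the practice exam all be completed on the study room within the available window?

Running back to back, the jobs need 3 + 8 + 3 = 14 hours on the study room.
Since 14 ≤ 16, they fit within the window.

Yes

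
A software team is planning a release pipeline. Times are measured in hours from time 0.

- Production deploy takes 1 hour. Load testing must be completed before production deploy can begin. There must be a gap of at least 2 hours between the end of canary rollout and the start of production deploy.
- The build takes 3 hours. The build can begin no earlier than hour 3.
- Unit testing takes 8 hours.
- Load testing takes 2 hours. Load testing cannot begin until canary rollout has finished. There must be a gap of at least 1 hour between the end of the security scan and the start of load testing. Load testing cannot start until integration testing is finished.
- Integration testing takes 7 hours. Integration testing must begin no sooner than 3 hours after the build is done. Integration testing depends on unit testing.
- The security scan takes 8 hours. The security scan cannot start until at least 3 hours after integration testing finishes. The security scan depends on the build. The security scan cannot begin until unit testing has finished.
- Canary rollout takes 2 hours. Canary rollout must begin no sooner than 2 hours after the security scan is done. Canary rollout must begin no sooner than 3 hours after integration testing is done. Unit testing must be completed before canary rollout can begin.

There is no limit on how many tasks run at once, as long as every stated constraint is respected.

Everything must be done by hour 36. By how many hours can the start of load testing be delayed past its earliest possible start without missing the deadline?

Nothing blocks unit testing, so it runs from hour 0 to hour 8.
The build waits on its own release at hour 3, so it starts at hour 3 and finishes at 3 + 3 = hour 6.
Integration testing needs all of the build (finishes hour 6, plus 3-hour gap → hour 9); unit testing (finishes hour 8). That puts its earliest start at hour 9; it finishes at 9 + 7 = hour 16.
The security scan needs all of integration testing (finishes hour 16, plus 3-hour gap → hour 19); the build (finishes hour 6); unit testing (finishes hour 8). That puts its earliest start at hour 19; it finishes at 19 + 8 = hour 27.
Canary rollout has to wait for the security scan (finishes hour 27, plus 2-hour gap → hour 29); integration testing (finishes hour 16, plus 3-hour gap → hour 19); unit testing (finishes hour 8). The latest of these is hour 29, so canary rollout runs hour 29 to 29 + 2 = hour 31.
Load testing needs all of canary rollout (finishes hour 31); the security scan (finishes hour 27, plus 1-hour gap → hour 28); integration testing (finishes hour 16). That puts its earliest start at hour 31; it finishes at 31 + 2 = hour 33.

Working backward from the deadline:
Nothing follows production deploy; the deadline of hour 36 is its only limit. It must start by 36 − 1 = hour 35.
Load testing feeds into production deploy (must start by hour 35); so load testing must finish by hour 35 and therefore start by hour 33.
So load testing can start as early as hour 31 and as late as hour 33, giving 33 − 31 = 2 hours of slack.

2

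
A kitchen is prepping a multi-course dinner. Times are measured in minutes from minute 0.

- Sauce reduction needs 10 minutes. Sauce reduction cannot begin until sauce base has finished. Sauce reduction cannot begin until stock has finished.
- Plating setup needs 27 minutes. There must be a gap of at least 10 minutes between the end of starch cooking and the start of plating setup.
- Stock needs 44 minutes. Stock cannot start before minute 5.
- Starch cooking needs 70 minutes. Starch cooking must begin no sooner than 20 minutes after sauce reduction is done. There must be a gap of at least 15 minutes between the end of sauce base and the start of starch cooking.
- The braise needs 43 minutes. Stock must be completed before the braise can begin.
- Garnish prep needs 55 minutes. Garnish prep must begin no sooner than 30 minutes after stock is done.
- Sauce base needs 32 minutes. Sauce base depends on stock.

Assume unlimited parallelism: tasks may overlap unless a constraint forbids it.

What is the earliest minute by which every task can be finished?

218

Stock waits on its own release at minute 5, so it starts at minute 5 and finishes at 5 + 44 = minute 49.
After stock (finishes minute 49, plus 30-minute gap → minute 79), garnish prep can start at minute 79 and finishes at minute 134.
The braise waits on stock (finishes minute 49), so it starts at minute 49 and finishes at 49 + 43 = minute 92.
After stock (finishes minute 49), sauce base can start at minute 49 and finishes at minute 81.
Sauce reduction needs all of sauce base (finishes minute 81); stock (finishes minute 49). That puts its earliest start at minute 81; it finishes at 81 + 10 = minute 91.
Starch cooking cannot start until sauce reduction (finishes minute 91, plus 20-minute gap → minute 111); sauce base (finishes minute 81, plus 15-minute gap → minute 96). The controlling bound is minute 111, so starch cooking finishes at 111 + 70 = minute 181.
Plating setup waits on starch cooking (finishes minute 181, plus 10-minute gap → minute 191), so it starts at minute 191 and finishes at 191 + 27 = minute 218.
All tasks are finished once the last one completes. Finish times: Stock at 49, Sauce base at 81, The braise at 92, Sauce reduction at 91, Starch cooking at 181, Plating setup at 218, Garnish prep at 134. The latest is minute 218.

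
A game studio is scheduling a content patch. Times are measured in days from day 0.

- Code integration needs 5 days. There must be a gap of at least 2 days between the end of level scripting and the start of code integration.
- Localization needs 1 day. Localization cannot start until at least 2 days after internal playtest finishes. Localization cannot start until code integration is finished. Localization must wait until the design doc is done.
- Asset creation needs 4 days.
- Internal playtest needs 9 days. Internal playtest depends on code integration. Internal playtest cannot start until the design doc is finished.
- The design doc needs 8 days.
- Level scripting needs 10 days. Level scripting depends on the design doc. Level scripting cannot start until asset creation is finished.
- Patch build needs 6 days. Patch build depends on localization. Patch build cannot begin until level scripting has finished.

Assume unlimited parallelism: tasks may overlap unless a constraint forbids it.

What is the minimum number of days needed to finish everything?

Nothing blocks asset creation, so it runs from day 0 to day 4.
The design doc can start immediately at day 0; it finishes at day 8.
Level scripting cannot start until the design doc (finishes day 8); asset creation (finishes day 4). The controlling bound is day 8, so level scripting finishes at 8 + 10 = day 18.
Code integration waits on level scripting (finishes day 18, plus 2-day gap → day 20), so it starts at day 20 and finishes at 20 + 5 = day 25.
Internal playtest cannot start until code integration (finishes day 25); the design doc (finishes day 8). The controlling bound is day 25, so internal playtest finishes at 25 + 9 = day 34.
For localization: internal playtest (finishes day 34, plus 2-day gap → day 36); code integration (finishes day 25); the design doc (finishes day 8). Taking the maximum gives a start of day 36, and it finishes at 36 + 1 = day 37.
Patch build cannot start until localization (finishes day 37); level scripting (finishes day 18). The controlling bound is day 37, so patch build finishes at 37 + 6 = day 43.
All tasks are finished once the last one completes. Finish times: The design doc at 8, Asset creation at 4, Level scripting at 18, Code integration at 25, Internal playtest at 34, Localization at 37, Patch build at 43. The latest is day 43.

43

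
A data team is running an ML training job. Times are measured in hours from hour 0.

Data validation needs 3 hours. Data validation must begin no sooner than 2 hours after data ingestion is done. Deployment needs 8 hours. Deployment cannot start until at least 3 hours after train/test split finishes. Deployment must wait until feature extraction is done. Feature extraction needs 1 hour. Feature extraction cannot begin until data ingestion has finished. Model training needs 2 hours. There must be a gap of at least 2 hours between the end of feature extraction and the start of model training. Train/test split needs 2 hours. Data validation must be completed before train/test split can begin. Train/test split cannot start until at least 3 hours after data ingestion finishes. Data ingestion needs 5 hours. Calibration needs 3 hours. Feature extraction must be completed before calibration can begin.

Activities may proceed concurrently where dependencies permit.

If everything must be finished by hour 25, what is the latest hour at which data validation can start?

Deployment must finish by hour 25; it takes 8 hours, so it must start by 25 − 8 = hour 17.
Train/test split must finish before deployment (must start by hour 17, minus 3-hour gap → hour 14). With a 2-hour duration, train/test split must start by 14 − 2 = hour 12.
Data validation must finish before train/test split (must start by hour 12). With a 3-hour duration, data validation must start by 12 − 3 = hour 9.

9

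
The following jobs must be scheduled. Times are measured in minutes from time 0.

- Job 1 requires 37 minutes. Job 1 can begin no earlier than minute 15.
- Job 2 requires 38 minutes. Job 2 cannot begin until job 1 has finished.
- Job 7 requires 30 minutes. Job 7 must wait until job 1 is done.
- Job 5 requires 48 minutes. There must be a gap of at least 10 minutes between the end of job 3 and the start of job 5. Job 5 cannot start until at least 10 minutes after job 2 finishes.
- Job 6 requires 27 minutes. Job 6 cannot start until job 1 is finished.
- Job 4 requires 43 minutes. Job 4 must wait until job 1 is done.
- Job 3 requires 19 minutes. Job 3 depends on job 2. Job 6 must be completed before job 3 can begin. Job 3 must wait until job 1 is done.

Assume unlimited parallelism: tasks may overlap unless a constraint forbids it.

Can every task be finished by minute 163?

Job 1 cannot begin until its own release at minute 15. It runs from minute 15 to 15 + 37 = minute 52.
Job 7 cannot begin until job 1 (finishes minute 52). It runs from minute 52 to 52 + 30 = minute 82.
Job 6 cannot begin until job 1 (finishes minute 52). It runs from minute 52 to 52 + 27 = minute 79.
After job 1 (finishes minute 52), job 4 can start at minute 52 and finishes at minute 95.
After job 1 (finishes minute 52), job 2 can start at minute 52 and finishes at minute 90.
Job 3 needs all of job 2 (finishes minute 90); job 6 (finishes minute 79); job 1 (finishes minute 52). That puts its earliest start at minute 90; it finishes at 90 + 19 = minute 109.
For job 5: job 3 (finishes minute 109, plus 10-minute gap → minute 119); job 2 (finishes minute 90, plus 10-minute gap → minute 100). Taking the maximum gives a start of minute 119, and it finishes at 119 + 48 = minute 167.
The earliest everything can be done is minute 167, which is after the deadline of 163, so it is not possible.

No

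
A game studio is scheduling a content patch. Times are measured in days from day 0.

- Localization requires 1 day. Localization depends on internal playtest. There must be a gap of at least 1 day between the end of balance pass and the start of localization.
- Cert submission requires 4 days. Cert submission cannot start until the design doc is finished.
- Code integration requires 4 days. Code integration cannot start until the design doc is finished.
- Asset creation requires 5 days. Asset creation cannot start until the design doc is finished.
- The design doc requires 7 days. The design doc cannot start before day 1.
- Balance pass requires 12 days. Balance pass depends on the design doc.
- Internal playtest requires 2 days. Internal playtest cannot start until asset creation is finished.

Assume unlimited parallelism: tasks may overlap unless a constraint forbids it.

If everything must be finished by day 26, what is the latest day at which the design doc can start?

5

Localization has no dependents, so it just needs to finish by day 26. Starting by 26 − 1 = day 25 achieves that.
Since localization (must start by day 25) depends on it, internal playtest must finish by day 25. Backing off its 2-day duration gives a latest start of day 23.
Asset creation feeds into internal playtest (must start by day 23); so asset creation must finish by day 23 and therefore start by day 18.
Code integration must finish by day 26; it takes 4 days, so it must start by 26 − 4 = day 22.
Since localization (must start by day 25, minus 1-day gap → day 24) depends on it, balance pass must finish by day 24. Backing off its 12-day duration gives a latest start of day 12.
Nothing follows cert submission; the deadline of day 26 is its only limit. It must start by 26 − 4 = day 22.
For the design doc: asset creation (must start by day 18); code integration (must start by day 22); balance pass (must start by day 12); cert submission (must start by day 22). The most restrictive is day 12; with a 7-day duration, the design doc must start by day 5.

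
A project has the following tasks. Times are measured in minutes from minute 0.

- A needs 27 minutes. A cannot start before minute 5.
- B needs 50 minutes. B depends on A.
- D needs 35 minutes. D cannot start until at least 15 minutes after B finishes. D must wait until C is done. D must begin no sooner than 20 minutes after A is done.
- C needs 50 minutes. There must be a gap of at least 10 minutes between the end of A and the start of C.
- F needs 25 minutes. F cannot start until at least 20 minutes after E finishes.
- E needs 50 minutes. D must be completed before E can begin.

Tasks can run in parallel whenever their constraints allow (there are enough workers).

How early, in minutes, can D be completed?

After its own release at minute 5, A can start at minute 5 and finishes at minute 32.
C waits on A (finishes minute 32, plus 10-minute gap → minute 42), so it starts at minute 42 and finishes at 42 + 50 = minute 92.
B waits on A (finishes minute 32), so it starts at minute 32 and finishes at 32 + 50 = minute 82.
D cannot start until B (finishes minute 82, plus 15-minute gap → minute 97); C (finishes minute 92); A (finishes minute 32, plus 20-minute gap → minute 52). The controlling bound is minute 97, so D finishes at 97 + 35 = minute 132.

132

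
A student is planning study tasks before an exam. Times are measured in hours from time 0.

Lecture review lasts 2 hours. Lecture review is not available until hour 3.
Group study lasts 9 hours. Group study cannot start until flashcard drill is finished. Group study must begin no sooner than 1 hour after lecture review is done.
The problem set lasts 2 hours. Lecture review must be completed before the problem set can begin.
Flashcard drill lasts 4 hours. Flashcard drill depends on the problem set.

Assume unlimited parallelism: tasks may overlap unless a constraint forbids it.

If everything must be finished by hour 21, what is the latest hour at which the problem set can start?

Nothing follows group study; the deadline of hour 21 is its only limit. It must start by 21 − 9 = hour 12.
Flashcard drill must finish before group study (must start by hour 12). With a 4-hour duration, flashcard drill must start by 12 − 4 = hour 8.
The problem set has to be done before flashcard drill (must start by hour 8). That means finishing by hour 8, i.e. starting by 8 − 2 = hour 6.

6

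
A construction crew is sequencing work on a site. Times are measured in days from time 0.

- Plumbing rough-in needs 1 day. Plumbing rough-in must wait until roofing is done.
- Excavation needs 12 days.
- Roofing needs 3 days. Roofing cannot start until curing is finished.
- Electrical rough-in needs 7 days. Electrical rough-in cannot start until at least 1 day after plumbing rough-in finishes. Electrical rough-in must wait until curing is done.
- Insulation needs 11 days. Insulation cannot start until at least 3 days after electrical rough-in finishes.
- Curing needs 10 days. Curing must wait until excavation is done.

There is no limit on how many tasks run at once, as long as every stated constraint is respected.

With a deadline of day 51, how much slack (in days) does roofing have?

Excavation has no prerequisites, so it starts at day 0 and finishes at day 12.
Curing waits on excavation (finishes day 12), so it starts at day 12 and finishes at 12 + 10 = day 22.
Roofing cannot begin until curing (finishes day 22). It runs from day 22 to 22 + 3 = day 25.

Working backward from the deadline:
Nothing follows insulation; the deadline of day 51 is its only limit. It must start by 51 − 11 = day 40.
Electrical rough-in has to be done before insulation (must start by day 40, minus 3-day gap → day 37). That means finishing by day 37, i.e. starting by 37 − 7 = day 30.
Plumbing rough-in feeds into electrical rough-in (must start by day 30, minus 1-day gap → day 29); so plumbing rough-in must finish by day 29 and therefore start by day 28.
Roofing has to be done before plumbing rough-in (must start by day 28). That means finishing by day 28, i.e. starting by 28 − 3 = day 25.
So roofing can start as early as day 22 and as late as day 25, giving 25 − 22 = 3 days of slack.

3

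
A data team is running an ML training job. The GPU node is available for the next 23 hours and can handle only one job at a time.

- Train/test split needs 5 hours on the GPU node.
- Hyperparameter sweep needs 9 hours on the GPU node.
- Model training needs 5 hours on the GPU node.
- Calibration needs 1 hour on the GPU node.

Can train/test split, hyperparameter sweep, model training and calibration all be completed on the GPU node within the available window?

Yes

Running back to back, the jobs need 5 + 9 + 5 + 1 = 20 hours on the GPU node.
Since 20 ≤ 23, they fit within the window.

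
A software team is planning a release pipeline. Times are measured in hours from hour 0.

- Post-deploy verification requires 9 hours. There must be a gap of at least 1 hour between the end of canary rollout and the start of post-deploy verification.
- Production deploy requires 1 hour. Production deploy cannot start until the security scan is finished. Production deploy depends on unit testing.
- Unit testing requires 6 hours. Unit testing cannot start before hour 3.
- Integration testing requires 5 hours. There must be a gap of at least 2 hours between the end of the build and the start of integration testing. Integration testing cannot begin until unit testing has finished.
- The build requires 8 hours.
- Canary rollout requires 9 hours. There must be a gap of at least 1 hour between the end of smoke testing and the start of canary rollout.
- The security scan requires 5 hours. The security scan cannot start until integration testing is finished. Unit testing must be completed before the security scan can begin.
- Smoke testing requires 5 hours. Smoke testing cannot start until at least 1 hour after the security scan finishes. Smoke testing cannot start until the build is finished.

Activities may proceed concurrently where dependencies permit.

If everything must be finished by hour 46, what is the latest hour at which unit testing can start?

To finish by hour 46, post-deploy verification (duration 9) must start no later than hour 37.
Canary rollout has to be done before post-deploy verification (must start by hour 37, minus 1-hour gap → hour 36). That means finishing by hour 36, i.e. starting by 36 − 9 = hour 27.
Smoke testing has to be done before canary rollout (must start by hour 27, minus 1-hour gap → hour 26). That means finishing by hour 26, i.e. starting by 26 − 5 = hour 21.
Nothing follows production deploy; the deadline of hour 46 is its only limit. It must start by 46 − 1 = hour 45.
The security scan has several dependents: smoke testing (must start by hour 21, minus 1-hour gap → hour 20); production deploy (must start by hour 45). The earliest of those limits is hour 20, so the security scan must start by 20 − 5 = hour 15.
Integration testing must finish before the security scan (must start by hour 15). With a 5-hour duration, integration testing must start by 15 − 5 = hour 10.
Unit testing must finish in time for integration testing (must start by hour 10); the security scan (must start by hour 15); production deploy (must start by hour 45). The tightest is hour 10, so unit testing must start by 10 − 6 = hour 4.

4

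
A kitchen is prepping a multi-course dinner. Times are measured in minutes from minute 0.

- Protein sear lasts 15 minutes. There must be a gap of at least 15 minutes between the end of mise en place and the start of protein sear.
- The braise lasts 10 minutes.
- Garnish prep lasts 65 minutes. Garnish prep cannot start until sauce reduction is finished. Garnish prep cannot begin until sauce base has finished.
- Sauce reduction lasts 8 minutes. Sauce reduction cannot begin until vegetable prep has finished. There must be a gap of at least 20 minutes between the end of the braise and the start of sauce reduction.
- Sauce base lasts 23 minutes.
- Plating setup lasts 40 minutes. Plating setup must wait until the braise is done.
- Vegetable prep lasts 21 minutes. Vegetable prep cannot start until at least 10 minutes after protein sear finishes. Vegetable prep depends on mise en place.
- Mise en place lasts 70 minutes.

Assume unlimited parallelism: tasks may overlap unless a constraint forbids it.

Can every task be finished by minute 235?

Nothing blocks the braise, so it runs from minute 0 to minute 10.
After the braise (finishes minute 10), plating setup can start at minute 10 and finishes at minute 50.
Sauce base has no prerequisites, so it starts at minute 0 and finishes at minute 23.
Mise en place can start immediately at minute 0; it finishes at minute 70.
Protein sear cannot begin until mise en place (finishes minute 70, plus 15-minute gap → minute 85). It runs from minute 85 to 85 + 15 = minute 100.
For vegetable prep: protein sear (finishes minute 100, plus 10-minute gap → minute 110); mise en place (finishes minute 70). Taking the maximum gives a start of minute 110, and it finishes at 110 + 21 = minute 131.
Sauce reduction cannot start until vegetable prep (finishes minute 131); the braise (finishes minute 10, plus 20-minute gap → minute 30). The controlling bound is minute 131, so sauce reduction finishes at 131 + 8 = minute 139.
Garnish prep needs all of sauce reduction (finishes minute 139); sauce base (finishes minute 23). That puts its earliest start at minute 139; it finishes at 139 + 65 = minute 204.
Every task is finished by minute 204, which is no later than the deadline of 235, so the schedule is feasible.

Yes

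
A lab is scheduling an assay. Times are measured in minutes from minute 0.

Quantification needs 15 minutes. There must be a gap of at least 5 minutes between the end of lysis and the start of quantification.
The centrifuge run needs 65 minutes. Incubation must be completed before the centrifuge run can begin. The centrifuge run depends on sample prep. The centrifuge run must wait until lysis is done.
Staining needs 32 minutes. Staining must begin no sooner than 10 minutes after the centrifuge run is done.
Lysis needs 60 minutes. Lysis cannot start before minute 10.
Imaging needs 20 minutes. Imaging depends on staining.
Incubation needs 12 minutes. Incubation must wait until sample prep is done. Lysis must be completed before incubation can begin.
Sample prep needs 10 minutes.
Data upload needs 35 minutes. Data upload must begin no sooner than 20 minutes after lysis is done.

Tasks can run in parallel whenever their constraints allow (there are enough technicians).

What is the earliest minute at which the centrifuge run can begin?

Lysis waits on its own release at minute 10, so it starts at minute 10 and finishes at 10 + 60 = minute 70.
Sample prep has no prerequisites, so it starts at minute 0 and finishes at minute 10.
Incubation has to wait for sample prep (finishes minute 10); lysis (finishes minute 70). The latest of these is minute 70, so incubation runs minute 70 to 70 + 12 = minute 82.
The centrifuge run waits on incubation (finishes minute 82); sample prep (finishes minute 10); lysis (finishes minute 70). The latest of these is minute 82, which is the earliest the centrifuge run can start.

82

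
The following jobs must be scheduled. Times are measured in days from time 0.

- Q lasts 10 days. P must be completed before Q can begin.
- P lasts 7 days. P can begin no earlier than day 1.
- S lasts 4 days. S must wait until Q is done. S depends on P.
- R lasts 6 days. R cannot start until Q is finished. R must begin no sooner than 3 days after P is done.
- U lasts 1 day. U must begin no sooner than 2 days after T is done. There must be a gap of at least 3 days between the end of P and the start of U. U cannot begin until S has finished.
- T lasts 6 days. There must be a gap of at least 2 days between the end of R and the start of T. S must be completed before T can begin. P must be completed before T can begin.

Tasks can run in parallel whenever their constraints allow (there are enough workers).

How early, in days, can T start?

After its own release at day 1, P can start at day 1 and finishes at day 8.
After P (finishes day 8), Q can start at day 8 and finishes at day 18.
For S: Q (finishes day 18); P (finishes day 8). Taking the maximum gives a start of day 18, and it finishes at 18 + 4 = day 22.
For R: Q (finishes day 18); P (finishes day 8, plus 3-day gap → day 11). Taking the maximum gives a start of day 18, and it finishes at 18 + 6 = day 24.
T waits on R (finishes day 24, plus 2-day gap → day 26); S (finishes day 22); P (finishes day 8). The latest of these is day 26, which is the earliest T can start.

26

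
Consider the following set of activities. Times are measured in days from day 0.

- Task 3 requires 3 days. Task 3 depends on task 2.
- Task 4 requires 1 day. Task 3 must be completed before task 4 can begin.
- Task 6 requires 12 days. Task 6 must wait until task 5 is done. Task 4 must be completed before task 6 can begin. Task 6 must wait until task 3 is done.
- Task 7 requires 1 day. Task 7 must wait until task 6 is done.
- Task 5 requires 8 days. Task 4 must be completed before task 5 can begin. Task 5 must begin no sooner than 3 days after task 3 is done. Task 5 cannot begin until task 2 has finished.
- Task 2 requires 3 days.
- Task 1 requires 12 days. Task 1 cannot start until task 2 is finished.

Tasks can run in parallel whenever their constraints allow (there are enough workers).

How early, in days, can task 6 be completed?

Task 2 can start immediately at day 0; it finishes at day 3.
Task 3 cannot begin until task 2 (finishes day 3). It runs from day 3 to 3 + 3 = day 6.
Task 4 cannot begin until task 3 (finishes day 6). It runs from day 6 to 6 + 1 = day 7.
Task 5 cannot start until task 4 (finishes day 7); task 3 (finishes day 6, plus 3-day gap → day 9); task 2 (finishes day 3). The controlling bound is day 9, so task 5 finishes at 9 + 8 = day 17.
Task 6 cannot start until task 5 (finishes day 17); task 4 (finishes day 7); task 3 (finishes day 6). The controlling bound is day 17, so task 6 finishes at 17 + 12 = day 29.

29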